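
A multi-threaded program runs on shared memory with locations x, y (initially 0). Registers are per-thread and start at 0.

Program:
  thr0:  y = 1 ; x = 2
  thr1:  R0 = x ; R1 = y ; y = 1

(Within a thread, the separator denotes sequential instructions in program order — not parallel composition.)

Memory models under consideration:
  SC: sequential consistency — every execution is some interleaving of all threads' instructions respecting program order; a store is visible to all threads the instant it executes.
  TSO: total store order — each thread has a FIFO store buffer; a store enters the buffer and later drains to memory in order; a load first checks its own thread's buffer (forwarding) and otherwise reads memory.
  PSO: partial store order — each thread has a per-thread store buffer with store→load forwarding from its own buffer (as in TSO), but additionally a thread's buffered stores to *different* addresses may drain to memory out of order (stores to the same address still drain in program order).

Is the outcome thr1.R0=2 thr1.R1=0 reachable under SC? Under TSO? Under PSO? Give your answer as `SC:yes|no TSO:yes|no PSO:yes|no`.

SC:no TSO:no PSO:yes

outcome vector order: (thr1.R0,thr1.R1)
under SC → <0 0> <0 1> <2 1>
under TSO → <0 0> <0 1> <2 1>
under PSO → <0 0> <0 1> <2 0> <2 1>
target <2 0> ∈ {PSO}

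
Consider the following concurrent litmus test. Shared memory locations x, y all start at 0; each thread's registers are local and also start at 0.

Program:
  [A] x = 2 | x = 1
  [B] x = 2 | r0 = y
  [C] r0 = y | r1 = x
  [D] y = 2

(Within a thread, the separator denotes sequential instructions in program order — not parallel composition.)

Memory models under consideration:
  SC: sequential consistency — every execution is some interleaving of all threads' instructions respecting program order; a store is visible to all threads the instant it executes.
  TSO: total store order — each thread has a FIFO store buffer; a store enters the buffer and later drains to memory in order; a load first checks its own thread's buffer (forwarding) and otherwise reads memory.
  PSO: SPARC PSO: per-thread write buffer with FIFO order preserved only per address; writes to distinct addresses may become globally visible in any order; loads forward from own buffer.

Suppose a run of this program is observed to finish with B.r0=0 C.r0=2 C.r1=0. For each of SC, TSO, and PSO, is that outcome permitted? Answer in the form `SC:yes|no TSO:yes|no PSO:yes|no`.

outcome vector order: (B.r0,C.r0,C.r1)
SC: 11 outcomes — {<0 0 0>, <0 0 1>, <0 0 2>, <0 2 1>, <0 2 2>, <2 0 0>, <2 0 1>, <2 0 2>, <2 2 0>, <2 2 1>, <2 2 2>}
TSO: 12 outcomes — {<0 0 0>, <0 0 1>, <0 0 2>, <0 2 0>, <0 2 1>, <0 2 2>, <2 0 0>, <2 0 1>, <2 0 2>, <2 2 0>, <2 2 1>, <2 2 2>}
PSO: 12 outcomes — {<0 0 0>, <0 0 1>, <0 0 2>, <0 2 0>, <0 2 1>, <0 2 2>, <2 0 0>, <2 0 1>, <2 0 2>, <2 2 0>, <2 2 1>, <2 2 2>}
target <0 2 0> ∈ {TSO,PSO}

SC:no TSO:yes PSO:yes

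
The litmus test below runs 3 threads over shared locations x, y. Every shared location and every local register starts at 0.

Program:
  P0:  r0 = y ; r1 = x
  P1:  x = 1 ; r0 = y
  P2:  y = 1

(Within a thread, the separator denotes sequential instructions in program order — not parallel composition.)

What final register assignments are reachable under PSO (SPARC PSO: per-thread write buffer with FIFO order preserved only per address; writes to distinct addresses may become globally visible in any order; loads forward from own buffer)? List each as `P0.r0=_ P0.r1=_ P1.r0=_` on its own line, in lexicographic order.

outcome vector order: (P0.r0,P0.r1,P1.r0)
|PSO outcomes| = 8

P0.r0=0 P0.r1=0 P1.r0=0
P0.r0=0 P0.r1=0 P1.r0=1
P0.r0=0 P0.r1=1 P1.r0=0
P0.r0=0 P0.r1=1 P1.r0=1
P0.r0=1 P0.r1=0 P1.r0=0
P0.r0=1 P0.r1=0 P1.r0=1
P0.r0=1 P0.r1=1 P1.r0=0
P0.r0=1 P0.r1=1 P1.r0=1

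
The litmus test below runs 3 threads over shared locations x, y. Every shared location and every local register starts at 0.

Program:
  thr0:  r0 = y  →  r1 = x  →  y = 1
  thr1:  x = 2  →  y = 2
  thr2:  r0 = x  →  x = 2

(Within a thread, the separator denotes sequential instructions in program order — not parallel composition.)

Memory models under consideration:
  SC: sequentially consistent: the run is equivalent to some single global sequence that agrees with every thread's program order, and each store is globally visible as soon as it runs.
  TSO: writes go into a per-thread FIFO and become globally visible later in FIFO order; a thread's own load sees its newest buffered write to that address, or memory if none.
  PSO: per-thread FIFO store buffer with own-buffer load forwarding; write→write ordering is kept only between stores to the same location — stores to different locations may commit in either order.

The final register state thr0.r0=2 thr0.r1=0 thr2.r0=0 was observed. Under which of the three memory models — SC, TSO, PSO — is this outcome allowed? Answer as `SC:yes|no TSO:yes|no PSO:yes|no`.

SC:no TSO:no PSO:yes

outcome vector order: (thr0.r0,thr0.r1,thr2.r0)
SC (6): (0,0,0), (0,0,2), (0,2,0), (0,2,2), (2,2,0), (2,2,2)
TSO (6): (0,0,0), (0,0,2), (0,2,0), (0,2,2), (2,2,0), (2,2,2)
PSO (8): (0,0,0), (0,0,2), (0,2,0), (0,2,2), (2,0,0), (2,0,2), (2,2,0), (2,2,2)
target (2,0,0) ∈ {PSO}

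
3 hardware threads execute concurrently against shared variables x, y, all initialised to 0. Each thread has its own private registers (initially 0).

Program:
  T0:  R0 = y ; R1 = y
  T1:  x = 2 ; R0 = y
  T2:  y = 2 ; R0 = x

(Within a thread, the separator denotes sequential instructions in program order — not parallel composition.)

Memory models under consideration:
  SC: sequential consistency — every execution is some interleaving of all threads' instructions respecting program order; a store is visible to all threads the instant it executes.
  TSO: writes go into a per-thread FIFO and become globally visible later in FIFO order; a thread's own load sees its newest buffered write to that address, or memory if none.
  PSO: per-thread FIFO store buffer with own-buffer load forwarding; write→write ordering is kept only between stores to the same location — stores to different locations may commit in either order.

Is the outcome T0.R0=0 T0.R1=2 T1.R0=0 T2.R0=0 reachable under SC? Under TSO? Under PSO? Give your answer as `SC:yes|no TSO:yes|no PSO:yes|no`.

outcome vector order: (T0.R0,T0.R1,T1.R0,T2.R0)
SC (9): 0002, 0020, 0022, 0202, 0220, 0222, 2202, 2220, 2222
TSO (12): 0000, 0002, 0020, 0022, 0200, 0202, 0220, 0222, 2200, 2202, 2220, 2222
PSO (12): 0000, 0002, 0020, 0022, 0200, 0202, 0220, 0222, 2200, 2202, 2220, 2222
target 0200 ∈ {TSO,PSO}

SC:no TSO:yes PSO:yes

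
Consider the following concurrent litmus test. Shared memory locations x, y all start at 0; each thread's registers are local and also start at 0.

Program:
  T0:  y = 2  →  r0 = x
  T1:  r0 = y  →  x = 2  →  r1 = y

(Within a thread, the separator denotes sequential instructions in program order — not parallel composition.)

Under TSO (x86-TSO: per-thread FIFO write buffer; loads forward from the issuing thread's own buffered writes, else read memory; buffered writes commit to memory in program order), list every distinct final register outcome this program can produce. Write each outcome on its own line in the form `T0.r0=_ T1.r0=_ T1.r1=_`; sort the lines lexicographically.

outcome vector order: (T0.r0,T1.r0,T1.r1)
|TSO outcomes| = 6

T0.r0=0 T1.r0=0 T1.r1=0
T0.r0=0 T1.r0=0 T1.r1=2
T0.r0=0 T1.r0=2 T1.r1=2
T0.r0=2 T1.r0=0 T1.r1=0
T0.r0=2 T1.r0=0 T1.r1=2
T0.r0=2 T1.r0=2 T1.r1=2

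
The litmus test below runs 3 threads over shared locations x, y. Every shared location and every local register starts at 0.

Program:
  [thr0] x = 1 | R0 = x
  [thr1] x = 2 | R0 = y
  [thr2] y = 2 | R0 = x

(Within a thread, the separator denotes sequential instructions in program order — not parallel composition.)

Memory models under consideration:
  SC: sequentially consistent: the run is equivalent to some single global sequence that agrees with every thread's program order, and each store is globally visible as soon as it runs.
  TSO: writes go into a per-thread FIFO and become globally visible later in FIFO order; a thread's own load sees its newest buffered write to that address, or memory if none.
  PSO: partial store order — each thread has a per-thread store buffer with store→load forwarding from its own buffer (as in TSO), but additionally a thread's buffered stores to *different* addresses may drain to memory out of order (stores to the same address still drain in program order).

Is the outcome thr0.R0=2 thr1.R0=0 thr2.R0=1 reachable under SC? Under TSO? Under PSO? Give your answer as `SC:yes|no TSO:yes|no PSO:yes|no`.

SC:no TSO:yes PSO:yes

outcome vector order: (thr0.R0,thr1.R0,thr2.R0)
under SC → 1/0/1; 1/0/2; 1/2/0; 1/2/1; 1/2/2; 2/0/2; 2/2/0; 2/2/1; 2/2/2
under TSO → 1/0/0; 1/0/1; 1/0/2; 1/2/0; 1/2/1; 1/2/2; 2/0/0; 2/0/1; 2/0/2; 2/2/0; 2/2/1; 2/2/2
under PSO → 1/0/0; 1/0/1; 1/0/2; 1/2/0; 1/2/1; 1/2/2; 2/0/0; 2/0/1; 2/0/2; 2/2/0; 2/2/1; 2/2/2
target 2/0/1 ∈ {TSO,PSO}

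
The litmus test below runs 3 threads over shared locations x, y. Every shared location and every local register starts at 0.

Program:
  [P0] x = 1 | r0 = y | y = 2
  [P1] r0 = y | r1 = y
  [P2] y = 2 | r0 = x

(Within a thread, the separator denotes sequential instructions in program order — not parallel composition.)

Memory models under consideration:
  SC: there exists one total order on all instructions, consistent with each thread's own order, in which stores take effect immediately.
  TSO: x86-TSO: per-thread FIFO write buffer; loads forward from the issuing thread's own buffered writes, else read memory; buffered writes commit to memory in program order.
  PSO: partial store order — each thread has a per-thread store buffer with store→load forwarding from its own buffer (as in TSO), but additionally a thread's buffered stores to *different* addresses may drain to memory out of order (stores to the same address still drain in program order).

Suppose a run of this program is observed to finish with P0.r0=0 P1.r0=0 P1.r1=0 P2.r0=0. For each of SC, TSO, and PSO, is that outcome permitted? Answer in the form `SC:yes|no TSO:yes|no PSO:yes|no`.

SC:no TSO:yes PSO:yes

outcome vector order: (P0.r0,P1.r0,P1.r1,P2.r0)
[SC] allowed = {<0 0 0 1>, <0 0 2 1>, <0 2 2 1>, <2 0 0 0>, <2 0 0 1>, <2 0 2 0>, <2 0 2 1>, <2 2 2 0>, <2 2 2 1>}
[TSO] allowed = {<0 0 0 0>, <0 0 0 1>, <0 0 2 0>, <0 0 2 1>, <0 2 2 0>, <0 2 2 1>, <2 0 0 0>, <2 0 0 1>, <2 0 2 0>, <2 0 2 1>, <2 2 2 0>, <2 2 2 1>}
[PSO] allowed = {<0 0 0 0>, <0 0 0 1>, <0 0 2 0>, <0 0 2 1>, <0 2 2 0>, <0 2 2 1>, <2 0 0 0>, <2 0 0 1>, <2 0 2 0>, <2 0 2 1>, <2 2 2 0>, <2 2 2 1>}
target <0 0 0 0> ∈ {TSO,PSO}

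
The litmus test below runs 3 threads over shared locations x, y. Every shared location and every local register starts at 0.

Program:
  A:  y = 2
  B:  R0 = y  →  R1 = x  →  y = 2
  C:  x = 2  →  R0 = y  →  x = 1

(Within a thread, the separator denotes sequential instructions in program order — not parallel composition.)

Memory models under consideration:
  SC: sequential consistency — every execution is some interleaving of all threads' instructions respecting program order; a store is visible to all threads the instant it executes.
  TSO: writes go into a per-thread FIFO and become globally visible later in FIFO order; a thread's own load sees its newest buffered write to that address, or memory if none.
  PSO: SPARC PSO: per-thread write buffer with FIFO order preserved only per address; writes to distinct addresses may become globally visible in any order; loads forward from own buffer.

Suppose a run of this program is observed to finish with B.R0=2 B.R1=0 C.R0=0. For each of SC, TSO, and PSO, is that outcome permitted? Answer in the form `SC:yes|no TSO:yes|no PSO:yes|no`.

SC:no TSO:yes PSO:yes

outcome vector order: (B.R0,B.R1,C.R0)
[SC] allowed = {000, 002, 010, 012, 020, 022, 202, 210, 212, 220, 222}
[TSO] allowed = {000, 002, 010, 012, 020, 022, 200, 202, 210, 212, 220, 222}
[PSO] allowed = {000, 002, 010, 012, 020, 022, 200, 202, 210, 212, 220, 222}
target 200 ∈ {TSO,PSO}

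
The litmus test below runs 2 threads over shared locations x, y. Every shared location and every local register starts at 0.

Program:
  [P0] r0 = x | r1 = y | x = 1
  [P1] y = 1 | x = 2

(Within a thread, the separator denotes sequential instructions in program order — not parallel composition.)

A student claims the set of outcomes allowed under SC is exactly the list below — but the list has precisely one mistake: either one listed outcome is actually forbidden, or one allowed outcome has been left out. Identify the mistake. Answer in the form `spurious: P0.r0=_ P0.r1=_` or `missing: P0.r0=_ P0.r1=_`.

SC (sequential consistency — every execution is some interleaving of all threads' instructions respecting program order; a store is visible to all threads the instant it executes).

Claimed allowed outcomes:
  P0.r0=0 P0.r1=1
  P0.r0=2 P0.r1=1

missing: P0.r0=0 P0.r1=0

outcome vector order: (P0.r0,P0.r1)
[SC] allowed = {<0 0>, <0 1>, <2 1>}
SC∖claimed = {<0 0>}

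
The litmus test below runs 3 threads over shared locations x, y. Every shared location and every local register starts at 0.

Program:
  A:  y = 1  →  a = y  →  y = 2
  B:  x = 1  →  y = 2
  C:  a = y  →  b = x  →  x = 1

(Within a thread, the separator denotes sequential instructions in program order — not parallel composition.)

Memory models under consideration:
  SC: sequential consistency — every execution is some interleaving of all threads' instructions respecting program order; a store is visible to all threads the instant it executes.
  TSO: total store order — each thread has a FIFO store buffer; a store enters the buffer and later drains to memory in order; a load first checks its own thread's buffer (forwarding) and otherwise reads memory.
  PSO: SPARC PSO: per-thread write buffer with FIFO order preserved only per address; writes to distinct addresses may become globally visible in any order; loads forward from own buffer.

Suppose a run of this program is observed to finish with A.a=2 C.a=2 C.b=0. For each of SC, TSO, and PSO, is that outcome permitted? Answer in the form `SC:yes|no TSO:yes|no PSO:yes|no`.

outcome vector order: (A.a,C.a,C.b)
under SC → (1,0,0) (1,0,1) (1,1,0) (1,1,1) (1,2,0) (1,2,1) (2,0,0) (2,0,1) (2,1,0) (2,1,1) (2,2,1)
under TSO → (1,0,0) (1,0,1) (1,1,0) (1,1,1) (1,2,0) (1,2,1) (2,0,0) (2,0,1) (2,1,0) (2,1,1) (2,2,1)
under PSO → (1,0,0) (1,0,1) (1,1,0) (1,1,1) (1,2,0) (1,2,1) (2,0,0) (2,0,1) (2,1,0) (2,1,1) (2,2,0) (2,2,1)
target (2,2,0) ∈ {PSO}

SC:no TSO:no PSO:yes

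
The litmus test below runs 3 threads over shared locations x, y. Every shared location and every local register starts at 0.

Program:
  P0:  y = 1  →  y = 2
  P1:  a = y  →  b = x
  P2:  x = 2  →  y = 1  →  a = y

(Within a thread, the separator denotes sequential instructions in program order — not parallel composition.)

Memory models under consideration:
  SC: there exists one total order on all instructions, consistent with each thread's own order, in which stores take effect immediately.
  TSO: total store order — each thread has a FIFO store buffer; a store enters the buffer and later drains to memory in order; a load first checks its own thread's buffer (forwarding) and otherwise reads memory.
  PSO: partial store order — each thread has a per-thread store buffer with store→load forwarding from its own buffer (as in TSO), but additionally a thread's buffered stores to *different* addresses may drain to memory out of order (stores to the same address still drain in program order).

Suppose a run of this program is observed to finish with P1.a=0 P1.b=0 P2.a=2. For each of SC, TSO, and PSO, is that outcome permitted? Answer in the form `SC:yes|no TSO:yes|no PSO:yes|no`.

SC:yes TSO:yes PSO:yes

outcome vector order: (P1.a,P1.b,P2.a)
under SC → 0/0/1; 0/0/2; 0/2/1; 0/2/2; 1/0/1; 1/0/2; 1/2/1; 1/2/2; 2/0/1; 2/2/1; 2/2/2
under TSO → 0/0/1; 0/0/2; 0/2/1; 0/2/2; 1/0/1; 1/0/2; 1/2/1; 1/2/2; 2/0/1; 2/2/1; 2/2/2
under PSO → 0/0/1; 0/0/2; 0/2/1; 0/2/2; 1/0/1; 1/0/2; 1/2/1; 1/2/2; 2/0/1; 2/0/2; 2/2/1; 2/2/2
target 0/0/2 ∈ {SC,TSO,PSO}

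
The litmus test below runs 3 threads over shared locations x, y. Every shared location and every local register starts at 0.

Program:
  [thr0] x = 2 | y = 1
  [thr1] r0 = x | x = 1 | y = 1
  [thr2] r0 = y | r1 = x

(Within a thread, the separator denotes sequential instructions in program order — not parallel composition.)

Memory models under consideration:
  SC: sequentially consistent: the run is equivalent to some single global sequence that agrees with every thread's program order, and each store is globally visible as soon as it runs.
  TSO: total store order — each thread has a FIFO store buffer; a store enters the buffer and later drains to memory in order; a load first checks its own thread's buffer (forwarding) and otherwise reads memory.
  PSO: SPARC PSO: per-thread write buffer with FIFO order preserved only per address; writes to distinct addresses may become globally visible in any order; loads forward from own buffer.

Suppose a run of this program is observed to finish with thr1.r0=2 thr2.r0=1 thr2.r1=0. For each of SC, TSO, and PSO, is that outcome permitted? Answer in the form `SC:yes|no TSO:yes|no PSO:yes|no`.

outcome vector order: (thr1.r0,thr2.r0,thr2.r1)
SC: 10 outcomes — {000; 001; 002; 011; 012; 200; 201; 202; 211; 212}
TSO: 10 outcomes — {000; 001; 002; 011; 012; 200; 201; 202; 211; 212}
PSO: 12 outcomes — {000; 001; 002; 010; 011; 012; 200; 201; 202; 210; 211; 212}
target 210 ∈ {PSO}

SC:no TSO:no PSO:yes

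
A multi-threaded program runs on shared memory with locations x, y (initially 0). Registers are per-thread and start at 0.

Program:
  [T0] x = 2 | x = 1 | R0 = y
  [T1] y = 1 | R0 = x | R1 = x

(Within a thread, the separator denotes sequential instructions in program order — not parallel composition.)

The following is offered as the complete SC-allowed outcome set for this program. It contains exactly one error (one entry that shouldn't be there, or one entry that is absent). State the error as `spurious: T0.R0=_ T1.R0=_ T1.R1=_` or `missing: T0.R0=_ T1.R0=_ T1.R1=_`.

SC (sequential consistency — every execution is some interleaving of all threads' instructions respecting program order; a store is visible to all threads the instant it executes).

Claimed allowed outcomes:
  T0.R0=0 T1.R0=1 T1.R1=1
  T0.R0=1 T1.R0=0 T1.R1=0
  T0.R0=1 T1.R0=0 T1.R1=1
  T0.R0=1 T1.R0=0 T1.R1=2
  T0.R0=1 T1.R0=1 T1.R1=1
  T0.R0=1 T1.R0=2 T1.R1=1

missing: T0.R0=1 T1.R0=2 T1.R1=2

outcome vector order: (T0.R0,T1.R0,T1.R1)
SC (7): (0,1,1), (1,0,0), (1,0,1), (1,0,2), (1,1,1), (1,2,1), (1,2,2)
SC∖claimed = {(1,2,2)}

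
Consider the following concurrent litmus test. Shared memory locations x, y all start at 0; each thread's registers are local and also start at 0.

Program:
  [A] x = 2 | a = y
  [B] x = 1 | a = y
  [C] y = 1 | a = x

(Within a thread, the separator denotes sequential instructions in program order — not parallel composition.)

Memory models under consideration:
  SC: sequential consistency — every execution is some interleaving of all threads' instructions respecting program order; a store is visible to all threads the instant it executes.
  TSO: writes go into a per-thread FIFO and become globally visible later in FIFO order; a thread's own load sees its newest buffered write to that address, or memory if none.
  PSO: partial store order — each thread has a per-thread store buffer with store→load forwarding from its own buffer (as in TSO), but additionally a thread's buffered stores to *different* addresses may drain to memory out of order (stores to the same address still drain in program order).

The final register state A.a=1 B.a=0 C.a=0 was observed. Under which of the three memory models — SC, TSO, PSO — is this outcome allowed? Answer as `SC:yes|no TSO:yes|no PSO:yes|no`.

SC:no TSO:yes PSO:yes

outcome vector order: (A.a,B.a,C.a)
SC (9): (0,0,1); (0,0,2); (0,1,1); (0,1,2); (1,0,1); (1,0,2); (1,1,0); (1,1,1); (1,1,2)
TSO (12): (0,0,0); (0,0,1); (0,0,2); (0,1,0); (0,1,1); (0,1,2); (1,0,0); (1,0,1); (1,0,2); (1,1,0); (1,1,1); (1,1,2)
PSO (12): (0,0,0); (0,0,1); (0,0,2); (0,1,0); (0,1,1); (0,1,2); (1,0,0); (1,0,1); (1,0,2); (1,1,0); (1,1,1); (1,1,2)
target (1,0,0) ∈ {TSO,PSO}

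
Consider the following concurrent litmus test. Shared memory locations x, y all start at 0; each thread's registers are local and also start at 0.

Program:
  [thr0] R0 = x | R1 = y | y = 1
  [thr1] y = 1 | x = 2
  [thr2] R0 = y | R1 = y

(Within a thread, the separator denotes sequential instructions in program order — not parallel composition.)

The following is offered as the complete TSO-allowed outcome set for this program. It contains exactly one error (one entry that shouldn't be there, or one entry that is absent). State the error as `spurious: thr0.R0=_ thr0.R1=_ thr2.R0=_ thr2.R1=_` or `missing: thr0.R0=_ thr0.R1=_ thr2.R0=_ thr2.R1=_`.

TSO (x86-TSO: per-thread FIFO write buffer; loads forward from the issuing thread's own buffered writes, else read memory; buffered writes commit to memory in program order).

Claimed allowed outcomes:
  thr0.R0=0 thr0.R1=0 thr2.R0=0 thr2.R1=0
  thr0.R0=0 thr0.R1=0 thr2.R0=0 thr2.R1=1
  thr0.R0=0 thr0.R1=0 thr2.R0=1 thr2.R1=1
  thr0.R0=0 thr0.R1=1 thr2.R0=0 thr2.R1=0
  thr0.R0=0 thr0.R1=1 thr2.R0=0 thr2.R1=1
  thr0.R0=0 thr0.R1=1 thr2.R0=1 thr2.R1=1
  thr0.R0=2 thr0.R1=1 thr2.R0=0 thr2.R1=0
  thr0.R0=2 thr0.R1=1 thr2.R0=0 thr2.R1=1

missing: thr0.R0=2 thr0.R1=1 thr2.R0=1 thr2.R1=1

outcome vector order: (thr0.R0,thr0.R1,thr2.R0,thr2.R1)
under TSO → (0,0,0,0), (0,0,0,1), (0,0,1,1), (0,1,0,0), (0,1,0,1), (0,1,1,1), (2,1,0,0), (2,1,0,1), (2,1,1,1)
TSO∖claimed = {(2,1,1,1)}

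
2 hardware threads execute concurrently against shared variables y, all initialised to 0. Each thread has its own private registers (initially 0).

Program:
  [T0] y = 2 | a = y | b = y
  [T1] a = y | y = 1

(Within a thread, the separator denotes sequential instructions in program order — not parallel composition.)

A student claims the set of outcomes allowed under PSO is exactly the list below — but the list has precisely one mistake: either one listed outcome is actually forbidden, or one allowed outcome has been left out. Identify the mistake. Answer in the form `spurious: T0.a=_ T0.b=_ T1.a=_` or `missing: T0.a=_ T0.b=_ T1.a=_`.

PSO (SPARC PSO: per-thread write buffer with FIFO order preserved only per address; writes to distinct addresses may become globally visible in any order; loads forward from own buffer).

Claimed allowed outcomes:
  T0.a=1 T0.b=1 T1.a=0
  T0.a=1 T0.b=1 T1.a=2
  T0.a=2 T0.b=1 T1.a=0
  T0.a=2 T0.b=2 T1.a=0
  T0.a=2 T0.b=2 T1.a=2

missing: T0.a=2 T0.b=1 T1.a=2

outcome vector order: (T0.a,T0.b,T1.a)
PSO (6): (1,1,0), (1,1,2), (2,1,0), (2,1,2), (2,2,0), (2,2,2)
PSO∖claimed = {(2,1,2)}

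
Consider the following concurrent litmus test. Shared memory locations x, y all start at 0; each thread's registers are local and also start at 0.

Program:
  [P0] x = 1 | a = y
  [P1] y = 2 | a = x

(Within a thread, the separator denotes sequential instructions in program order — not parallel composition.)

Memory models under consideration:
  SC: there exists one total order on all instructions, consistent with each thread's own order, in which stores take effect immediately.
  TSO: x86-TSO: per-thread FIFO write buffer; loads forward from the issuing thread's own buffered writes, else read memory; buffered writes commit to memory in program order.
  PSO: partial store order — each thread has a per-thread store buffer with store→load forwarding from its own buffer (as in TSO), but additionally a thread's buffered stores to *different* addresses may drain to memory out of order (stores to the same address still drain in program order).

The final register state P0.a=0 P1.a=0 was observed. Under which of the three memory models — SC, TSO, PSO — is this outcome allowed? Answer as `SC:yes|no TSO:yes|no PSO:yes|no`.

SC:no TSO:yes PSO:yes

outcome vector order: (P0.a,P1.a)
SC (3): <0 1> <2 0> <2 1>
TSO (4): <0 0> <0 1> <2 0> <2 1>
PSO (4): <0 0> <0 1> <2 0> <2 1>
target <0 0> ∈ {TSO,PSO}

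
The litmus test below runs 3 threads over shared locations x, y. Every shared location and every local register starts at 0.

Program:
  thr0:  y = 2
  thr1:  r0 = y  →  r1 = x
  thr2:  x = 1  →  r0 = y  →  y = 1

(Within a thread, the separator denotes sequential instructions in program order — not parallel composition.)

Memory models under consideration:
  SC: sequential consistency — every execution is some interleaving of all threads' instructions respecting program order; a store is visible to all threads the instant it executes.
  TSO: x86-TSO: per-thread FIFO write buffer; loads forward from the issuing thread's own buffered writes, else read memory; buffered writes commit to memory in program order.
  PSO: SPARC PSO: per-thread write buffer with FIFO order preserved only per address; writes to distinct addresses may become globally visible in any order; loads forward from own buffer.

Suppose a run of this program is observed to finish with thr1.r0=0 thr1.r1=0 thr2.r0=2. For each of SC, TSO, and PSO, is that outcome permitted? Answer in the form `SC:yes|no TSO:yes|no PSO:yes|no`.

outcome vector order: (thr1.r0,thr1.r1,thr2.r0)
under SC → 000 002 010 012 110 112 202 210 212
under TSO → 000 002 010 012 110 112 200 202 210 212
under PSO → 000 002 010 012 100 102 110 112 200 202 210 212
target 002 ∈ {SC,TSO,PSO}

SC:yes TSO:yes PSO:yes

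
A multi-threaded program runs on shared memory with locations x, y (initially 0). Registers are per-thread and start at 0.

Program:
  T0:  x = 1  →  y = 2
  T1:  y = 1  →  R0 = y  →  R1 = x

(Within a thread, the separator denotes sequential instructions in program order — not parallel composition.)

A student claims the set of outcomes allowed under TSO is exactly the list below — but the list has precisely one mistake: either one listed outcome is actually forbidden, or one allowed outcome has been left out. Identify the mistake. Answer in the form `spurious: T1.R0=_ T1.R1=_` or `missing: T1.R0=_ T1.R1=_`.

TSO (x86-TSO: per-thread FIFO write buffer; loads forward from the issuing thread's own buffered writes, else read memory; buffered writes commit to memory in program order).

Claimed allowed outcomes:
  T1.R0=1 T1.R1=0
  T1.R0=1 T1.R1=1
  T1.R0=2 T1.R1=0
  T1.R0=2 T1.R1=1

outcome vector order: (T1.R0,T1.R1)
[TSO] allowed = {10 11 21}
claimed∖TSO = {20}

spurious: T1.R0=2 T1.R1=0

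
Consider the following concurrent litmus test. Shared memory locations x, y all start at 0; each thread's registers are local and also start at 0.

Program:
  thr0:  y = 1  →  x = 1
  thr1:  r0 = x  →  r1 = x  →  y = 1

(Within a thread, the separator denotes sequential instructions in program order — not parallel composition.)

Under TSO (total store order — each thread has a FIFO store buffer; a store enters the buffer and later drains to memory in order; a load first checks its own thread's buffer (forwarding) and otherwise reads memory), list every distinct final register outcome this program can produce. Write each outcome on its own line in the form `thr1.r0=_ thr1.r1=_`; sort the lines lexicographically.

thr1.r0=0 thr1.r1=0
thr1.r0=0 thr1.r1=1
thr1.r0=1 thr1.r1=1

outcome vector order: (thr1.r0,thr1.r1)
|TSO outcomes| = 3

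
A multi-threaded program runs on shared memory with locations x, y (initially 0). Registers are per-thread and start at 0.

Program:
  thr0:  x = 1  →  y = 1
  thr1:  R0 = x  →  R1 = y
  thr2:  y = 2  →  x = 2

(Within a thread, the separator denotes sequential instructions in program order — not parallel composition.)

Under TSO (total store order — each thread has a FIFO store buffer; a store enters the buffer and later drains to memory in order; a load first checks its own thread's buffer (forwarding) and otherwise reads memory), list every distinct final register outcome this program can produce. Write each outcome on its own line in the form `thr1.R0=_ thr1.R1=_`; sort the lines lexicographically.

outcome vector order: (thr1.R0,thr1.R1)
|TSO outcomes| = 8

thr1.R0=0 thr1.R1=0
thr1.R0=0 thr1.R1=1
thr1.R0=0 thr1.R1=2
thr1.R0=1 thr1.R1=0
thr1.R0=1 thr1.R1=1
thr1.R0=1 thr1.R1=2
thr1.R0=2 thr1.R1=1
thr1.R0=2 thr1.R1=2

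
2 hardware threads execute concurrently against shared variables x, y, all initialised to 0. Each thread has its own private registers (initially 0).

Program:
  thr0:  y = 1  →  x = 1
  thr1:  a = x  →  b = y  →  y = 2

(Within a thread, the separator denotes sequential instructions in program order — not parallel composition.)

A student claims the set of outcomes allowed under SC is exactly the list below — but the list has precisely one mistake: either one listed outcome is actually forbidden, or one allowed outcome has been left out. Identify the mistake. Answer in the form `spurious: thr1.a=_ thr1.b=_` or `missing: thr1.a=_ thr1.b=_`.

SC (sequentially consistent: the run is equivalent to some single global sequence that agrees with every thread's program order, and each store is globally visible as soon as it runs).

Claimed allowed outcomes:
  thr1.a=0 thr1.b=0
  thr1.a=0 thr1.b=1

missing: thr1.a=1 thr1.b=1

outcome vector order: (thr1.a,thr1.b)
under SC → 0/0, 0/1, 1/1
SC∖claimed = {1/1}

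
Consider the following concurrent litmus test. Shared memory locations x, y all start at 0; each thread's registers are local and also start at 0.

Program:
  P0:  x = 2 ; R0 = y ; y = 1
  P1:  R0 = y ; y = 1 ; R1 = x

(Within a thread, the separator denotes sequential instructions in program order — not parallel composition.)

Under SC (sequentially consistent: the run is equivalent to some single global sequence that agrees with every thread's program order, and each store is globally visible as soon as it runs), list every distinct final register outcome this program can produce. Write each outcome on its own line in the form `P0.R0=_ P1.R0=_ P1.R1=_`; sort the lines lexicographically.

outcome vector order: (P0.R0,P1.R0,P1.R1)
|SC outcomes| = 4

P0.R0=0 P1.R0=0 P1.R1=2
P0.R0=0 P1.R0=1 P1.R1=2
P0.R0=1 P1.R0=0 P1.R1=0
P0.R0=1 P1.R0=0 P1.R1=2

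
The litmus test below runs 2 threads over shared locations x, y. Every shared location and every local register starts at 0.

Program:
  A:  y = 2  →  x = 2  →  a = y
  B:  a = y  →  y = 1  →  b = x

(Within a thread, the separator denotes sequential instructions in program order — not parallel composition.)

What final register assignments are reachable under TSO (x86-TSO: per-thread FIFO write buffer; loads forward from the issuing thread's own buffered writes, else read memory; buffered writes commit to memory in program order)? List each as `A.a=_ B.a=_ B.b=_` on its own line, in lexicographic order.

A.a=1 B.a=0 B.b=0
A.a=1 B.a=0 B.b=2
A.a=1 B.a=2 B.b=0
A.a=1 B.a=2 B.b=2
A.a=2 B.a=0 B.b=0
A.a=2 B.a=0 B.b=2
A.a=2 B.a=2 B.b=0
A.a=2 B.a=2 B.b=2

outcome vector order: (A.a,B.a,B.b)
|TSO outcomes| = 8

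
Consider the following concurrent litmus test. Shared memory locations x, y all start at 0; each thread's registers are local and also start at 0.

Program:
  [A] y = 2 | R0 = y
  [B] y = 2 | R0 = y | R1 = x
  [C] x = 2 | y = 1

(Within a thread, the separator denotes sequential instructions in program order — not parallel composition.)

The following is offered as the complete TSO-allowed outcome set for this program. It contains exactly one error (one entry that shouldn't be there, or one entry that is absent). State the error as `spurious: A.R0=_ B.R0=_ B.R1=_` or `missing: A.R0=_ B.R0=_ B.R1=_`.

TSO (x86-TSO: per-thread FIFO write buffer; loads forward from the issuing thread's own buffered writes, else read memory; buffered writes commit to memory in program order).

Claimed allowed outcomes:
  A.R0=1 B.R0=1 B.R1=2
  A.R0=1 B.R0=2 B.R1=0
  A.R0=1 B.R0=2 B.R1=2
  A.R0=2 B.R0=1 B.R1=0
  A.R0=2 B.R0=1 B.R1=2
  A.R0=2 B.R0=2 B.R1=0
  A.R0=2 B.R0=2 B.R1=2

outcome vector order: (A.R0,B.R0,B.R1)
under TSO → <1 1 2>, <1 2 0>, <1 2 2>, <2 1 2>, <2 2 0>, <2 2 2>
claimed∖TSO = {<2 1 0>}

spurious: A.R0=2 B.R0=1 B.R1=0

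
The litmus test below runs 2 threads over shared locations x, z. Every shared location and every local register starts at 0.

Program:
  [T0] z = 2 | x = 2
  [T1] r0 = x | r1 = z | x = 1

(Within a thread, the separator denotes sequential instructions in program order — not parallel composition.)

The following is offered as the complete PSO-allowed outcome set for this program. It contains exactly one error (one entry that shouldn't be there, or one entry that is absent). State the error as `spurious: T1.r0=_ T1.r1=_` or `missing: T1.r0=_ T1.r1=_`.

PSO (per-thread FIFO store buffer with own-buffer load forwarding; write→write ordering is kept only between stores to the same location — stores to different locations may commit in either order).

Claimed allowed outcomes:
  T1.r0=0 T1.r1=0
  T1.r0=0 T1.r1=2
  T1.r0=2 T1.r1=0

missing: T1.r0=2 T1.r1=2

outcome vector order: (T1.r0,T1.r1)
[PSO] allowed = {00 02 20 22}
PSO∖claimed = {22}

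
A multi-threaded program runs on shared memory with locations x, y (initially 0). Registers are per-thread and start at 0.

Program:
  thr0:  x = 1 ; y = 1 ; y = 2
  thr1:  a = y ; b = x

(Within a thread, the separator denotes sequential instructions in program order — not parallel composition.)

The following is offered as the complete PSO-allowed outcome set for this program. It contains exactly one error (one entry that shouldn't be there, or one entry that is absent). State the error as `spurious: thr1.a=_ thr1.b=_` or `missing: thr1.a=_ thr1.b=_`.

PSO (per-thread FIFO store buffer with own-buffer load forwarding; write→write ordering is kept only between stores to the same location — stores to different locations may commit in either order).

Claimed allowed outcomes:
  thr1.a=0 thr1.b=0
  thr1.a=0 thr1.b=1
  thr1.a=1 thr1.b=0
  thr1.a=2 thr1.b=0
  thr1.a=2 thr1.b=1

missing: thr1.a=1 thr1.b=1

outcome vector order: (thr1.a,thr1.b)
under PSO → 0/0, 0/1, 1/0, 1/1, 2/0, 2/1
PSO∖claimed = {1/1}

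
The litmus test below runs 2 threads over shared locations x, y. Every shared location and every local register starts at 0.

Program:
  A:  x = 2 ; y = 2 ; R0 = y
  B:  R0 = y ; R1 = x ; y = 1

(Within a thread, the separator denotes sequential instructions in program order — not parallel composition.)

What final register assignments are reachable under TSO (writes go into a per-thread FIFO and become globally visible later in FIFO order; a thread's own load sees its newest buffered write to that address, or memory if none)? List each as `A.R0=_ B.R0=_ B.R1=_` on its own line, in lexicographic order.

outcome vector order: (A.R0,B.R0,B.R1)
|TSO outcomes| = 6

A.R0=1 B.R0=0 B.R1=0
A.R0=1 B.R0=0 B.R1=2
A.R0=1 B.R0=2 B.R1=2
A.R0=2 B.R0=0 B.R1=0
A.R0=2 B.R0=0 B.R1=2
A.R0=2 B.R0=2 B.R1=2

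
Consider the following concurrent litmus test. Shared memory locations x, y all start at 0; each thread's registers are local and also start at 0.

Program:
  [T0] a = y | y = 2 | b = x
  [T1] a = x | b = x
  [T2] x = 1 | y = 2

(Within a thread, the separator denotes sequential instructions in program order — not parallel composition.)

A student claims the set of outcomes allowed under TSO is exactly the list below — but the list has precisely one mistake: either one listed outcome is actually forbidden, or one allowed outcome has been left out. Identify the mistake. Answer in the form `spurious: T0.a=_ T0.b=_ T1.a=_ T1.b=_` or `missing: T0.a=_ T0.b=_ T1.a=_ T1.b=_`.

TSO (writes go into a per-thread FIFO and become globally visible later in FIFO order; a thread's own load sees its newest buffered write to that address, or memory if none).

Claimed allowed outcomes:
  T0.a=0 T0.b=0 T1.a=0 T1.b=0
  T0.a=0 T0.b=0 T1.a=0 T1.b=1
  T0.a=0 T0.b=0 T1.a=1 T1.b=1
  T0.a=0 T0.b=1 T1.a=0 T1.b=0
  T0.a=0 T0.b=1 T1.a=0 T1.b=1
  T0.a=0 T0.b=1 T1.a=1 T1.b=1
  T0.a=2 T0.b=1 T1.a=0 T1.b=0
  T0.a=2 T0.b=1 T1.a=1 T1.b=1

outcome vector order: (T0.a,T0.b,T1.a,T1.b)
[TSO] allowed = {<0 0 0 0> <0 0 0 1> <0 0 1 1> <0 1 0 0> <0 1 0 1> <0 1 1 1> <2 1 0 0> <2 1 0 1> <2 1 1 1>}
TSO∖claimed = {<2 1 0 1>}

missing: T0.a=2 T0.b=1 T1.a=0 T1.b=1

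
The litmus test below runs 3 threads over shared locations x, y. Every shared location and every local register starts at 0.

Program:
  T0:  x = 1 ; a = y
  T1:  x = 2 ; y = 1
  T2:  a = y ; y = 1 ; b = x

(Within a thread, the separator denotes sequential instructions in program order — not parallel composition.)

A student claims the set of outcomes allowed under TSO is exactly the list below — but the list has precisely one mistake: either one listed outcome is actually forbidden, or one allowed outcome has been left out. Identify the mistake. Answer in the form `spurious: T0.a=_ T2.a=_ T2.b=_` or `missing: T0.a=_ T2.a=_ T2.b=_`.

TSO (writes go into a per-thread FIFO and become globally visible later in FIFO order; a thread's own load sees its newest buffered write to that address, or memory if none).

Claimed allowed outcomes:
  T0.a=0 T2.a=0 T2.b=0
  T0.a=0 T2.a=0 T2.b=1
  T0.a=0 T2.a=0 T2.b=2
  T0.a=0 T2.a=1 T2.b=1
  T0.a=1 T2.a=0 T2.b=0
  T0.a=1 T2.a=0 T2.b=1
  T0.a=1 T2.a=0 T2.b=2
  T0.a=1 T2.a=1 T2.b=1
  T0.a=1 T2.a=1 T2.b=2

outcome vector order: (T0.a,T2.a,T2.b)
under TSO → 0/0/0; 0/0/1; 0/0/2; 0/1/1; 0/1/2; 1/0/0; 1/0/1; 1/0/2; 1/1/1; 1/1/2
TSO∖claimed = {0/1/2}

missing: T0.a=0 T2.a=1 T2.b=2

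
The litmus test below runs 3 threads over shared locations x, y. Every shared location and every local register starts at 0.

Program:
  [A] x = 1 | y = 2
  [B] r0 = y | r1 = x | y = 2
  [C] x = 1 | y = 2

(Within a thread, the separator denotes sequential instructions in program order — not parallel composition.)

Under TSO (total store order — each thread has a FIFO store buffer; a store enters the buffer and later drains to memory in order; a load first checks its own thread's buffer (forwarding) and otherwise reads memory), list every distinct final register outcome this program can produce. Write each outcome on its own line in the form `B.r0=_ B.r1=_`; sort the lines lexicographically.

outcome vector order: (B.r0,B.r1)
|TSO outcomes| = 3

B.r0=0 B.r1=0
B.r0=0 B.r1=1
B.r0=2 B.r1=1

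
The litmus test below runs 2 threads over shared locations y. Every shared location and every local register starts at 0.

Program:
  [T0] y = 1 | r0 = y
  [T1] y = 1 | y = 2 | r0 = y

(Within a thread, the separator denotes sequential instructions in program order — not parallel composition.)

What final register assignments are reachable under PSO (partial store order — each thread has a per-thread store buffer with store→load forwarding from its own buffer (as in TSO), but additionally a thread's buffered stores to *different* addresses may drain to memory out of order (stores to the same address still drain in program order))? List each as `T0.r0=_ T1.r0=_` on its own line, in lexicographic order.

T0.r0=1 T1.r0=1
T0.r0=1 T1.r0=2
T0.r0=2 T1.r0=2

outcome vector order: (T0.r0,T1.r0)
|PSO outcomes| = 3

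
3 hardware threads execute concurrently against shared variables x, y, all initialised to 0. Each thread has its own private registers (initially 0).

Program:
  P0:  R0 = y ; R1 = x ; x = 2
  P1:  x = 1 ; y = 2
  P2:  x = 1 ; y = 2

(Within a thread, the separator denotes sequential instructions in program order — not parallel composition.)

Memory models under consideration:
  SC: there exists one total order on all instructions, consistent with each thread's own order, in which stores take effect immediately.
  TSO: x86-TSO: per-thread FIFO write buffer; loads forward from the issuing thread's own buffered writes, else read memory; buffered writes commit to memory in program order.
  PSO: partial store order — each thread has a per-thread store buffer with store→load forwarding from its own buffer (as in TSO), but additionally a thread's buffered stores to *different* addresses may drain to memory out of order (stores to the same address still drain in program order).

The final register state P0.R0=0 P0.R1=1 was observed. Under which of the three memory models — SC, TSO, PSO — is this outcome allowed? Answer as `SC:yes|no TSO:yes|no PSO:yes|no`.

SC:yes TSO:yes PSO:yes

outcome vector order: (P0.R0,P0.R1)
[SC] allowed = {<0 0>; <0 1>; <2 1>}
[TSO] allowed = {<0 0>; <0 1>; <2 1>}
[PSO] allowed = {<0 0>; <0 1>; <2 0>; <2 1>}
target <0 1> ∈ {SC,TSO,PSO}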